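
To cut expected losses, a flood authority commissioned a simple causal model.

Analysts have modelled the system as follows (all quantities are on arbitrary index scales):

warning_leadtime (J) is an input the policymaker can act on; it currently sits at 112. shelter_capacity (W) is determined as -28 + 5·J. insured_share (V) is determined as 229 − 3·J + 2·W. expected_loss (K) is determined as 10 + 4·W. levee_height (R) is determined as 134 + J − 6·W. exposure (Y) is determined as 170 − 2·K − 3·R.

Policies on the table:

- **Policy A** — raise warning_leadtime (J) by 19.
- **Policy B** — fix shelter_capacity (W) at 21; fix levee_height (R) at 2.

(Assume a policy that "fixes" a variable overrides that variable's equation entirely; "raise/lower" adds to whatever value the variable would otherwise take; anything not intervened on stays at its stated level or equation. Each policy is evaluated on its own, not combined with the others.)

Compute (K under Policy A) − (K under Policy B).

2424

Policy A (J + 19):
  J = 112 + 19 = 131
  W = -28 + 5·131 = 627
  K = 10 + 4·627 = 2518
Policy B (W := 21, R := 2):
  J = 112
  W = 21
  K = 10 + 4·21 = 94
K: 2518 − 94 = 2424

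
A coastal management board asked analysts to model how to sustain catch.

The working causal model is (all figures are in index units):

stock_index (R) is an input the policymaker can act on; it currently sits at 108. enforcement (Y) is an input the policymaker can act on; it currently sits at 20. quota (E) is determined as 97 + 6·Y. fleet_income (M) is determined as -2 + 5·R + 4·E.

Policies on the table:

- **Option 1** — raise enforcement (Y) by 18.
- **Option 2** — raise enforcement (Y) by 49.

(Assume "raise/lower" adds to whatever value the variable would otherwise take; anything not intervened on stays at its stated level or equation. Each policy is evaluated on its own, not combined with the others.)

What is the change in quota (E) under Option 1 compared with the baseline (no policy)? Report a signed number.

108

Baseline:
  Y = 20
  E = 97 + 6·20 = 217
Option 1 (Y + 18):
  Y = 20 + 18 = 38
  E = 97 + 6·38 = 325
Change in E: 325 − 217 = 108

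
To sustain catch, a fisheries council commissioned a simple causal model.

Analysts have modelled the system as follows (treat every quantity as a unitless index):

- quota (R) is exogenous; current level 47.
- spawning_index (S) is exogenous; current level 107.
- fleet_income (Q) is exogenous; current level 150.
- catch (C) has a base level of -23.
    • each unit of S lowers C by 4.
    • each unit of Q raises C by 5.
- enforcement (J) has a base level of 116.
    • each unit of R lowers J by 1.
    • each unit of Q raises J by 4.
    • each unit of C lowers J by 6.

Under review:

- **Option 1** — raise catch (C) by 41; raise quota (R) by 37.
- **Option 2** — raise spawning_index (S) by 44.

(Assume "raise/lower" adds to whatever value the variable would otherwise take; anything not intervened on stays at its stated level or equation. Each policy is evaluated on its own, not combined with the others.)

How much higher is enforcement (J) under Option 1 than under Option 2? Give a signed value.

Option 1 (C + 41, R + 37):
  R = 47 + 37 = 84
  S = 107
  Q = 150
  C = -23 − 4·107 + 5·150 (+41 from intervention) = 340
  J = 116 − 84 + 4·150 − 6·340 = -1408
Option 2 (S + 44):
  R = 47
  S = 107 + 44 = 151
  Q = 150
  C = -23 − 4·151 + 5·150 = 123
  J = 116 − 47 + 4·150 − 6·123 = -69
J: -1408 − (-69) = -1339

-1339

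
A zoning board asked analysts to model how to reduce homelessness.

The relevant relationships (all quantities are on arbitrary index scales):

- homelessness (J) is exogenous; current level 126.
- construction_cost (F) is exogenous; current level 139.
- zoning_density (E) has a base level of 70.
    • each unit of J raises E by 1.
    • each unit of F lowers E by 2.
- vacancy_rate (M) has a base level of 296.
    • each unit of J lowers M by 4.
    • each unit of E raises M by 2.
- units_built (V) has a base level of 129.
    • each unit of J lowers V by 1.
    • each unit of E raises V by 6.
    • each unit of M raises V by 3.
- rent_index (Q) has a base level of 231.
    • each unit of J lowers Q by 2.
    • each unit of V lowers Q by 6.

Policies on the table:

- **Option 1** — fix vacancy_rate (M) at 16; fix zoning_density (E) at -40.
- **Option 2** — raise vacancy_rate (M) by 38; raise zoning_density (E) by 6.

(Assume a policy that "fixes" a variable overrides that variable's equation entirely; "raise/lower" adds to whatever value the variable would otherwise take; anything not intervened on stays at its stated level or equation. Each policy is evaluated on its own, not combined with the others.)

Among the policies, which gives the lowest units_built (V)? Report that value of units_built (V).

-1419

Option 1 (M := 16, E := -40):
  J = 126
  F = 139
  E = -40
  M = 16
  V = 129 − 126 + 6·(-40) + 3·16 = -189
Option 2 (M + 38, E + 6):
  J = 126
  F = 139
  E = 70 + 126 − 2·139 (+6 from intervention) = -76
  M = 296 − 4·126 + 2·(-76) (+38 from intervention) = -322
  V = 129 − 126 + 6·(-76) + 3·(-322) = -1419
Comparing — Option 1: V=-189, Option 2: V=-1419. Lowest is -1419 (Option 2).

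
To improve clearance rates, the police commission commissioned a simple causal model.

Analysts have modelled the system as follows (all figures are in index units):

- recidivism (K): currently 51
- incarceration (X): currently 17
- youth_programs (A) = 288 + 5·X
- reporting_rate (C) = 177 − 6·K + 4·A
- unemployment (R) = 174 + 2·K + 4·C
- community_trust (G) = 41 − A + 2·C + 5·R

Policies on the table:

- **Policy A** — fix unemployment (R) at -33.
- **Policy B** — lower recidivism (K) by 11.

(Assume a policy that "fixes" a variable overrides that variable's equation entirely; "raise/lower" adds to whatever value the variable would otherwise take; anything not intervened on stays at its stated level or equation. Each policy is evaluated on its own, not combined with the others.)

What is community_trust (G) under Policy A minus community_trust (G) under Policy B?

Policy A (R := -33):
  K = 51
  X = 17
  A = 288 + 5·17 = 373
  C = 177 − 6·51 + 4·373 = 1363
  R = -33
  G = 41 − 373 + 2·1363 + 5·(-33) = 2229
Policy B (K − 11):
  K = 51 − 11 = 40
  X = 17
  A = 288 + 5·17 = 373
  C = 177 − 6·40 + 4·373 = 1429
  R = 174 + 2·40 + 4·1429 = 5970
  G = 41 − 373 + 2·1429 + 5·5970 = 32376
G: 2229 − 32376 = -30147

-30147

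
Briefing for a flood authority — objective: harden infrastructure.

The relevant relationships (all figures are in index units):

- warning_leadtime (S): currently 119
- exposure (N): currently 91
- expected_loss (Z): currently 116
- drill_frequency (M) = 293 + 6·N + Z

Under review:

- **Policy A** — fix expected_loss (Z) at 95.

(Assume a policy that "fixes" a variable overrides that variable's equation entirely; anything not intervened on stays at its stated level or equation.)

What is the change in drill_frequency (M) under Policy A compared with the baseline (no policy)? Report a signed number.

-21

Baseline:
  N = 91
  Z = 116
  M = 293 + 6·91 + 116 = 955
Policy A (Z := 95):
  N = 91
  Z = 95
  M = 293 + 6·91 + 95 = 934
Change in M: 934 − 955 = -21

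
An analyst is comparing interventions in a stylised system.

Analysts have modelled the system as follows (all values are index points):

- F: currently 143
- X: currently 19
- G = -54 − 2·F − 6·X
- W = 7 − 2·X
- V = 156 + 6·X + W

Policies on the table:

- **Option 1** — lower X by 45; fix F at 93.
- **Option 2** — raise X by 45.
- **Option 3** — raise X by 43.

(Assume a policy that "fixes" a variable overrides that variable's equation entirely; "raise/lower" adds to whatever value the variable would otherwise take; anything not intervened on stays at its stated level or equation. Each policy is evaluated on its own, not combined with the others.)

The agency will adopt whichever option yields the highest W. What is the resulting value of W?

Option 1 (X − 45, F := 93):
  X = 19 − 45 = -26
  W = 7 − 2·(-26) = 59
Option 2 (X + 45):
  X = 19 + 45 = 64
  W = 7 − 2·64 = -121
Option 3 (X + 43):
  X = 19 + 43 = 62
  W = 7 − 2·62 = -117
Comparing — Option 1: W=59, Option 2: W=-121, Option 3: W=-117. Highest is 59 (Option 1).

59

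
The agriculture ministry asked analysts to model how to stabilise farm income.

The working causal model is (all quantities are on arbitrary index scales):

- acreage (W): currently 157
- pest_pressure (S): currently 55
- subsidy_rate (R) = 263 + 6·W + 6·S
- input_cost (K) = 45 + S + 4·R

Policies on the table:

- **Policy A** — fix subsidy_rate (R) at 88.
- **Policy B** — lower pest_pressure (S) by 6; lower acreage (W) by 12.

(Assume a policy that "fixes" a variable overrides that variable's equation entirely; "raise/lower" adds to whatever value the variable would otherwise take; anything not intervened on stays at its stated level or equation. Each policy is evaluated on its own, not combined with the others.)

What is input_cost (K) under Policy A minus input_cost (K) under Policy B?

-5350

Policy A (R := 88):
  W = 157
  S = 55
  R = 88
  K = 45 + 55 + 4·88 = 452
Policy B (S − 6, W − 12):
  W = 157 − 12 = 145
  S = 55 − 6 = 49
  R = 263 + 6·145 + 6·49 = 1427
  K = 45 + 49 + 4·1427 = 5802
K: 452 − 5802 = -5350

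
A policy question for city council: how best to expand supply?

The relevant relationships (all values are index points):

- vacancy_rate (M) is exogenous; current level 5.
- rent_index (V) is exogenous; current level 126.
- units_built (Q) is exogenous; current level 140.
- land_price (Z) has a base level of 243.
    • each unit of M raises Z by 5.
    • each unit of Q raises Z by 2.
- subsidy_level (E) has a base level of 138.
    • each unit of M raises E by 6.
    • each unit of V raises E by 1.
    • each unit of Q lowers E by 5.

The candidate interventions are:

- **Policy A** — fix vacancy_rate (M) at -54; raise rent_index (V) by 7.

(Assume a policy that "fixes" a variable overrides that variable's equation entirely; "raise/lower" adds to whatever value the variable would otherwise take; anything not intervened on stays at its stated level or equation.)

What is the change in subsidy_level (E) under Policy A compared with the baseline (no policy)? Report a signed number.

-347

Baseline:
  M = 5
  V = 126
  Q = 140
  E = 138 + 6·5 + 126 − 5·140 = -406
Policy A (M := -54, V + 7):
  M = -54
  V = 126 + 7 = 133
  Q = 140
  E = 138 + 6·(-54) + 133 − 5·140 = -753
Change in E: -753 − (-406) = -347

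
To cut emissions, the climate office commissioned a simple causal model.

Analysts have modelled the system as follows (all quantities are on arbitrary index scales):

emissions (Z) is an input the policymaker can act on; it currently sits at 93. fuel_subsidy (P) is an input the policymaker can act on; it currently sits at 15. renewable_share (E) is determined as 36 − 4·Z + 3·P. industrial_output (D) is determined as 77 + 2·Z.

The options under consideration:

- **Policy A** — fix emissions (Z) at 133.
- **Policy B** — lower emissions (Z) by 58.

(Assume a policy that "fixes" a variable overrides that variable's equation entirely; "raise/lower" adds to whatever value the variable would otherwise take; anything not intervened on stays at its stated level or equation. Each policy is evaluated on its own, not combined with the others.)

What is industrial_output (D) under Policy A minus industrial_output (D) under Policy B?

Policy A (Z := 133):
  Z = 133
  D = 77 + 2·133 = 343
Policy B (Z − 58):
  Z = 93 − 58 = 35
  D = 77 + 2·35 = 147
D: 343 − 147 = 196

196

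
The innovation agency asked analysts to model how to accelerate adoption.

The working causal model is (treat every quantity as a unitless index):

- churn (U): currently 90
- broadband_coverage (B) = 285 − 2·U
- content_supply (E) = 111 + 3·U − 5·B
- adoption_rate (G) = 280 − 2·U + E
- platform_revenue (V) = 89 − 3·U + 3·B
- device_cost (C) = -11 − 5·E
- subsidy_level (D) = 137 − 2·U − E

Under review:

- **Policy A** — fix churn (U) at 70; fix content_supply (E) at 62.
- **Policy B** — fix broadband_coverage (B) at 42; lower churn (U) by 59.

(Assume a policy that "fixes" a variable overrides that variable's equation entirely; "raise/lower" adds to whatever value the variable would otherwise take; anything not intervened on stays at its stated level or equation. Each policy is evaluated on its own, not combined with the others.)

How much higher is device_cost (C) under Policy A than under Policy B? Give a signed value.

Policy A (U := 70, E := 62):
  U = 70
  B = 285 − 2·70 = 145
  E = 62
  C = -11 − 5·62 = -321
Policy B (B := 42, U − 59):
  U = 90 − 59 = 31
  B = 42
  E = 111 + 3·31 − 5·42 = -6
  C = -11 − 5·(-6) = 19
C: -321 − 19 = -340

-340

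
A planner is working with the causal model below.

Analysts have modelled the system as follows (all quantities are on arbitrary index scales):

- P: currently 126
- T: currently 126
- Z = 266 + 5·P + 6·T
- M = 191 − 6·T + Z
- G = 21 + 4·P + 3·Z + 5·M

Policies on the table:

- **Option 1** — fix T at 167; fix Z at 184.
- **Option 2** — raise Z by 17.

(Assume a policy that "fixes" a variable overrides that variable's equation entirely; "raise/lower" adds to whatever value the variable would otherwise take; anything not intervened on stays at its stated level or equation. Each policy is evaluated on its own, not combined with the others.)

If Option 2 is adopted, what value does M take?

1104

Option 2 (Z + 17):
  P = 126
  T = 126
  Z = 266 + 5·126 + 6·126 (+17 from intervention) = 1669
  M = 191 − 6·126 + 1669 = 1104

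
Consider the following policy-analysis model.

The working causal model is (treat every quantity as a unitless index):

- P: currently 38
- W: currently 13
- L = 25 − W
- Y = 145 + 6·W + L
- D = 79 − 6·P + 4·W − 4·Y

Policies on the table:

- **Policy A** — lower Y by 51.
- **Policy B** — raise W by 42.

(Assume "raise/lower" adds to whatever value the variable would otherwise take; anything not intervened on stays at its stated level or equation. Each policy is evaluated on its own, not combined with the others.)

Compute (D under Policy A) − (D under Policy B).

Policy A (Y − 51):
  P = 38
  W = 13
  L = 25 − 13 = 12
  Y = 145 + 6·13 + 12 (−51 from intervention) = 184
  D = 79 − 6·38 + 4·13 − 4·184 = -833
Policy B (W + 42):
  P = 38
  W = 13 + 42 = 55
  L = 25 − 55 = -30
  Y = 145 + 6·55 + (-30) = 445
  D = 79 − 6·38 + 4·55 − 4·445 = -1709
D: -833 − (-1709) = 876

876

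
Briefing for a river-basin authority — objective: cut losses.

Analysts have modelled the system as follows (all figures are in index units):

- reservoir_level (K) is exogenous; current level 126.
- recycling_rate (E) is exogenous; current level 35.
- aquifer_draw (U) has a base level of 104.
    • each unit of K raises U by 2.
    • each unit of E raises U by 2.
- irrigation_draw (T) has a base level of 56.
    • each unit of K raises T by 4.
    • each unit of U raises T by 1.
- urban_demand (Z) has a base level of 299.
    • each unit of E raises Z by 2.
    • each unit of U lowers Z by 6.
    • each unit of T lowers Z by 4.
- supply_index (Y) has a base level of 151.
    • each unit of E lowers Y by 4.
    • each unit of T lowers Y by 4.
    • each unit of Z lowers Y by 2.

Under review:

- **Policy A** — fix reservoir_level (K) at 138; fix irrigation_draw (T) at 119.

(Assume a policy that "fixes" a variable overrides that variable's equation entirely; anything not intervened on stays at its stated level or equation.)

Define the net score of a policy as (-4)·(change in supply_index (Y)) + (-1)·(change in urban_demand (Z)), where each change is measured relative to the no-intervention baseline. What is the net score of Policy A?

Baseline:
  K = 126
  E = 35
  U = 104 + 2·126 + 2·35 = 426
  T = 56 + 4·126 + 426 = 986
  Z = 299 + 2·35 − 6·426 − 4·986 = -6131
  Y = 151 − 4·35 − 4·986 − 2·(-6131) = 8329
Policy A (K := 138, T := 119):
  K = 138
  E = 35
  U = 104 + 2·138 + 2·35 = 450
  T = 119
  Z = 299 + 2·35 − 6·450 − 4·119 = -2807
  Y = 151 − 4·35 − 4·119 − 2·(-2807) = 5149
ΔY = 5149 − 8329 = -3180; ΔZ = -2807 − (-6131) = 3324
Score = (-4)·(-3180) + (-1)·3324 = 9396

9396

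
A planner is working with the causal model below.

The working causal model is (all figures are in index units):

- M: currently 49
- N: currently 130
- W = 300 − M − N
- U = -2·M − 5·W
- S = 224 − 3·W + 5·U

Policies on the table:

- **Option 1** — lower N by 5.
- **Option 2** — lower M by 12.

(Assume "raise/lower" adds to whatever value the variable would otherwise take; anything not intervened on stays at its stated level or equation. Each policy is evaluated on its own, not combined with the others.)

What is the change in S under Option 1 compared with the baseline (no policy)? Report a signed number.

-140

Baseline:
  M = 49
  N = 130
  W = 300 − 49 − 130 = 121
  U = 0 − 2·49 − 5·121 = -703
  S = 224 − 3·121 + 5·(-703) = -3654
Option 1 (N − 5):
  M = 49
  N = 130 − 5 = 125
  W = 300 − 49 − 125 = 126
  U = 0 − 2·49 − 5·126 = -728
  S = 224 − 3·126 + 5·(-728) = -3794
Change in S: -3794 − (-3654) = -140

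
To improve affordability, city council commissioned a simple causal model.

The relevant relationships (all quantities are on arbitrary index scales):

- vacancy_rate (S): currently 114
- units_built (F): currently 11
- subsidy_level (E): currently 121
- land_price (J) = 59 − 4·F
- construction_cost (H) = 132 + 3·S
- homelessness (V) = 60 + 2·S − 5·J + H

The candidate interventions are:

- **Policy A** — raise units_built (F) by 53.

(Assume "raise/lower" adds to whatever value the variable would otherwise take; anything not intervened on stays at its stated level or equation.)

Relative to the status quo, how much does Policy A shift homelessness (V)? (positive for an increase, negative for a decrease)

Baseline:
  S = 114
  F = 11
  J = 59 − 4·11 = 15
  H = 132 + 3·114 = 474
  V = 60 + 2·114 − 5·15 + 474 = 687
Policy A (F + 53):
  S = 114
  F = 11 + 53 = 64
  J = 59 − 4·64 = -197
  H = 132 + 3·114 = 474
  V = 60 + 2·114 − 5·(-197) + 474 = 1747
Change in V: 1747 − 687 = 1060

1060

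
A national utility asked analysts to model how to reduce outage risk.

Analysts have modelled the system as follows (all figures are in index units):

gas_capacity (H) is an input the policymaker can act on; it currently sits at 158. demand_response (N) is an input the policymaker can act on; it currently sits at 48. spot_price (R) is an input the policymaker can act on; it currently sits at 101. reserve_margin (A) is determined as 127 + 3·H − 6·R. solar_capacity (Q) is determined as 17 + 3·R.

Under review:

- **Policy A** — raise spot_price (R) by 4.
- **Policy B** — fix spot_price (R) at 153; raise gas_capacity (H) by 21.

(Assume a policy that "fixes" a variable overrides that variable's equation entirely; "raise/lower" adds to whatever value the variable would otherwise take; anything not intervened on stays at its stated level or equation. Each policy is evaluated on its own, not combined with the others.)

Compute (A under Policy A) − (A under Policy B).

Policy A (R + 4):
  H = 158
  R = 101 + 4 = 105
  A = 127 + 3·158 − 6·105 = -29
Policy B (R := 153, H + 21):
  H = 158 + 21 = 179
  R = 153
  A = 127 + 3·179 − 6·153 = -254
A: -29 − (-254) = 225

225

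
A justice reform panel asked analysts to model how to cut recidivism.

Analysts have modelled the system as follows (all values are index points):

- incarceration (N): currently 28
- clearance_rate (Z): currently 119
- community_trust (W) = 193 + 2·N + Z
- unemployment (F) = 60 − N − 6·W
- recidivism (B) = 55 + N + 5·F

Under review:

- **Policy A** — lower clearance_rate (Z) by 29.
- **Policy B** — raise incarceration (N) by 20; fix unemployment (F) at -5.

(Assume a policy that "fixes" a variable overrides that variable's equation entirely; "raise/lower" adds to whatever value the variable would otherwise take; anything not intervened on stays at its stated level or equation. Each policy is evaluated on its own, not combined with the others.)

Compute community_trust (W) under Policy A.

Policy A (Z − 29):
  N = 28
  Z = 119 − 29 = 90
  W = 193 + 2·28 + 90 = 339

339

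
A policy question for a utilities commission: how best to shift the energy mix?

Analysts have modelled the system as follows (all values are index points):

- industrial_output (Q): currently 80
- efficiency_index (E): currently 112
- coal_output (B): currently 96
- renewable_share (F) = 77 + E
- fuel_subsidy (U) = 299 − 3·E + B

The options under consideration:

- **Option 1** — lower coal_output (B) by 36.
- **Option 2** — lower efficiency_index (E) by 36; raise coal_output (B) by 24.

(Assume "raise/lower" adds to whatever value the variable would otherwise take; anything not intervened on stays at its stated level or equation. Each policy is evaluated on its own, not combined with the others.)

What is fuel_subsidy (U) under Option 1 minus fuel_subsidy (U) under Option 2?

Option 1 (B − 36):
  E = 112
  B = 96 − 36 = 60
  U = 299 − 3·112 + 60 = 23
Option 2 (E − 36, B + 24):
  E = 112 − 36 = 76
  B = 96 + 24 = 120
  U = 299 − 3·76 + 120 = 191
U: 23 − 191 = -168

-168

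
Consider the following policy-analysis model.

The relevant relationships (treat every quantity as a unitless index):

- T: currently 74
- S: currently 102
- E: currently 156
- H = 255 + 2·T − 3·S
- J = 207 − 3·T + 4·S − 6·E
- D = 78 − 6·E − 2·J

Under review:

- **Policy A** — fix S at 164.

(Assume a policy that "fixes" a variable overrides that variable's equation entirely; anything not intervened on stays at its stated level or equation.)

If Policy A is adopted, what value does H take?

-89

Policy A (S := 164):
  T = 74
  S = 164
  H = 255 + 2·74 − 3·164 = -89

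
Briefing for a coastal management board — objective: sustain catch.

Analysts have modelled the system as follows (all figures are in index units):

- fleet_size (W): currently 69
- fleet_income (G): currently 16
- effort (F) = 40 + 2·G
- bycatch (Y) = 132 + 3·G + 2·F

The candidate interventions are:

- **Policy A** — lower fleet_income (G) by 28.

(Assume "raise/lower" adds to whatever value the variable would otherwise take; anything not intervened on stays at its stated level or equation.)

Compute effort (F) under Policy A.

Policy A (G − 28):
  G = 16 − 28 = -12
  F = 40 + 2·(-12) = 16

16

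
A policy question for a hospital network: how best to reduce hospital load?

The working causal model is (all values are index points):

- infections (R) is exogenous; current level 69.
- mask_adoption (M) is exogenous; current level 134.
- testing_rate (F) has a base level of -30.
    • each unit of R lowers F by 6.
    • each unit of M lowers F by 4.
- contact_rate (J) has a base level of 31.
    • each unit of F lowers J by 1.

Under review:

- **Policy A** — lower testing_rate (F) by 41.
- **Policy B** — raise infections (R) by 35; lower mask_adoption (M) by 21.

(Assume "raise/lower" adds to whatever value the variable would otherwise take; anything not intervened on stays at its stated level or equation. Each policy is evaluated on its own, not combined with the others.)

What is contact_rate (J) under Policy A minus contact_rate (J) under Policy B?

Policy A (F − 41):
  R = 69
  M = 134
  F = -30 − 6·69 − 4·134 (−41 from intervention) = -1021
  J = 31 − (-1021) = 1052
Policy B (R + 35, M − 21):
  R = 69 + 35 = 104
  M = 134 − 21 = 113
  F = -30 − 6·104 − 4·113 = -1106
  J = 31 − (-1106) = 1137
J: 1052 − 1137 = -85

-85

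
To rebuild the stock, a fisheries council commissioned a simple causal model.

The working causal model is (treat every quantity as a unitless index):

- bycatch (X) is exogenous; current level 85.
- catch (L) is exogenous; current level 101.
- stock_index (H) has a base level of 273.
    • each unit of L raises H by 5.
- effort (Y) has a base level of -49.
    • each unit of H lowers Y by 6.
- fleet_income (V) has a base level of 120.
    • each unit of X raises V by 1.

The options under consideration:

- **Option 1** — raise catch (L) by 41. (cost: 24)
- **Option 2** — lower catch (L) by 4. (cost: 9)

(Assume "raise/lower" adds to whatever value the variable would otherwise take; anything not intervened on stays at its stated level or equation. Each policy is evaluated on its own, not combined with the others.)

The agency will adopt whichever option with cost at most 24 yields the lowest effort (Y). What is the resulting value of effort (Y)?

-5947

Option 1 (L + 41):
  L = 101 + 41 = 142
  H = 273 + 5·142 = 983
  Y = -49 − 6·983 = -5947
Option 2 (L − 4):
  L = 101 − 4 = 97
  H = 273 + 5·97 = 758
  Y = -49 − 6·758 = -4597
Comparing — Option 1: Y=-5947, Option 2: Y=-4597. Lowest is -5947 (Option 1).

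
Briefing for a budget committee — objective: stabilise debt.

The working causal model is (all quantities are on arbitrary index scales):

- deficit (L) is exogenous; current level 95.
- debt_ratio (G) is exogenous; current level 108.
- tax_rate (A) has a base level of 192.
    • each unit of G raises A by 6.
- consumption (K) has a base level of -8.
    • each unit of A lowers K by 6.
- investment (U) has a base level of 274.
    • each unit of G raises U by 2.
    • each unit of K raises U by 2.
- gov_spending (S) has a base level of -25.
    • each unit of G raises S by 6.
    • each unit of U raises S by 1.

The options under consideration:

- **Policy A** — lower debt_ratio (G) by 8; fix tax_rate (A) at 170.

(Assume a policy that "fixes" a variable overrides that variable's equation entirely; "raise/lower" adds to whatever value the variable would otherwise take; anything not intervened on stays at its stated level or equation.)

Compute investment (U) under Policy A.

-1582

Policy A (G − 8, A := 170):
  G = 108 − 8 = 100
  A = 170
  K = -8 − 6·170 = -1028
  U = 274 + 2·100 + 2·(-1028) = -1582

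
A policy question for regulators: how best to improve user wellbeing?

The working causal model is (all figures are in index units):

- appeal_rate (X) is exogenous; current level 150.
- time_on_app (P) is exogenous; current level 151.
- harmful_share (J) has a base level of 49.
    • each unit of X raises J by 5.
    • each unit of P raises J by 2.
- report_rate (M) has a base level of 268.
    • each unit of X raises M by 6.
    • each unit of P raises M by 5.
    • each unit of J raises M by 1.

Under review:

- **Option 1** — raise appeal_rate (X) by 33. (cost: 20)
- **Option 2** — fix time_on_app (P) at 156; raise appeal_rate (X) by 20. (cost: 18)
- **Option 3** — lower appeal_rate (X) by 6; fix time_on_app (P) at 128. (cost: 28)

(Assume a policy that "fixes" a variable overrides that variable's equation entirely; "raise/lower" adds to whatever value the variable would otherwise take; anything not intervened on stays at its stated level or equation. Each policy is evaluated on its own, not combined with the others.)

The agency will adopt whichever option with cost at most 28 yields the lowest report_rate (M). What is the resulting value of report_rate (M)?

2797

Option 1 (X + 33):
  X = 150 + 33 = 183
  P = 151
  J = 49 + 5·183 + 2·151 = 1266
  M = 268 + 6·183 + 5·151 + 1266 = 3387
Option 2 (P := 156, X + 20):
  X = 150 + 20 = 170
  P = 156
  J = 49 + 5·170 + 2·156 = 1211
  M = 268 + 6·170 + 5·156 + 1211 = 3279
Option 3 (X − 6, P := 128):
  X = 150 − 6 = 144
  P = 128
  J = 49 + 5·144 + 2·128 = 1025
  M = 268 + 6·144 + 5·128 + 1025 = 2797
Comparing — Option 1: M=3387, Option 2: M=3279, Option 3: M=2797. Lowest is 2797 (Option 3).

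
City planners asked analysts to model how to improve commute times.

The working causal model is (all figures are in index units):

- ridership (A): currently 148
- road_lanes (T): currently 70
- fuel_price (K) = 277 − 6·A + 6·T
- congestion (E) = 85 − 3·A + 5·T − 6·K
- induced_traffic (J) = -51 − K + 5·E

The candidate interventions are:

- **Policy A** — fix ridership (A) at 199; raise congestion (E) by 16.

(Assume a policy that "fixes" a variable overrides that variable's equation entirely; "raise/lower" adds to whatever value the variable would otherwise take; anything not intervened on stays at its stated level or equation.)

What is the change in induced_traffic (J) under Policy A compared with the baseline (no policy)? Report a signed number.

8801

Baseline:
  A = 148
  T = 70
  K = 277 − 6·148 + 6·70 = -191
  E = 85 − 3·148 + 5·70 − 6·(-191) = 1137
  J = -51 − (-191) + 5·1137 = 5825
Policy A (A := 199, E + 16):
  A = 199
  T = 70
  K = 277 − 6·199 + 6·70 = -497
  E = 85 − 3·199 + 5·70 − 6·(-497) (+16 from intervention) = 2836
  J = -51 − (-497) + 5·2836 = 14626
Change in J: 14626 − 5825 = 8801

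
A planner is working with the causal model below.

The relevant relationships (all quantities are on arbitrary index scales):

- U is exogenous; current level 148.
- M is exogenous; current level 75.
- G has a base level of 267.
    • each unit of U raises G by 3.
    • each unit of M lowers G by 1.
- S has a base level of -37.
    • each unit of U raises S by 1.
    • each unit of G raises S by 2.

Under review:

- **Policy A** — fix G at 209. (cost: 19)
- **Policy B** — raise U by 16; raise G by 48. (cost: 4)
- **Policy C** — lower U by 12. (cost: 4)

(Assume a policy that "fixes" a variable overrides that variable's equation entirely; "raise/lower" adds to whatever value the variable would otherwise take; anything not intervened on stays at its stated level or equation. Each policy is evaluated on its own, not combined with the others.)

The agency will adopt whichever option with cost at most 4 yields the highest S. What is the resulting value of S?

Policy B (U + 16, G + 48):
  U = 148 + 16 = 164
  M = 75
  G = 267 + 3·164 − 75 (+48 from intervention) = 732
  S = -37 + 164 + 2·732 = 1591
Policy C (U − 12):
  U = 148 − 12 = 136
  M = 75
  G = 267 + 3·136 − 75 = 600
  S = -37 + 136 + 2·600 = 1299
Comparing — Policy B: S=1591, Policy C: S=1299. Highest is 1591 (Policy B).

1591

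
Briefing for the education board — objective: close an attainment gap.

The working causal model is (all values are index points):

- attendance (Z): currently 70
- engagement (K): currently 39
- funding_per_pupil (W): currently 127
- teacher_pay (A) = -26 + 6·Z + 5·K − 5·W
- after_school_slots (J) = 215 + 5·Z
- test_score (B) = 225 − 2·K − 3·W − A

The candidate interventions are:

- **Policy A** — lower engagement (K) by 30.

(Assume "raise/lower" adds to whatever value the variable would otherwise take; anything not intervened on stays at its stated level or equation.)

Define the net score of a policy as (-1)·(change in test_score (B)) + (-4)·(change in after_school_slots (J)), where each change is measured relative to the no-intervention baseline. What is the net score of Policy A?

-210

Baseline:
  Z = 70
  K = 39
  W = 127
  A = -26 + 6·70 + 5·39 − 5·127 = -46
  J = 215 + 5·70 = 565
  B = 225 − 2·39 − 3·127 − (-46) = -188
Policy A (K − 30):
  Z = 70
  K = 39 − 30 = 9
  W = 127
  A = -26 + 6·70 + 5·9 − 5·127 = -196
  J = 215 + 5·70 = 565
  B = 225 − 2·9 − 3·127 − (-196) = 22
ΔB = 22 − (-188) = 210; ΔJ = 565 − 565 = 0
Score = (-1)·210 + (-4)·0 = -210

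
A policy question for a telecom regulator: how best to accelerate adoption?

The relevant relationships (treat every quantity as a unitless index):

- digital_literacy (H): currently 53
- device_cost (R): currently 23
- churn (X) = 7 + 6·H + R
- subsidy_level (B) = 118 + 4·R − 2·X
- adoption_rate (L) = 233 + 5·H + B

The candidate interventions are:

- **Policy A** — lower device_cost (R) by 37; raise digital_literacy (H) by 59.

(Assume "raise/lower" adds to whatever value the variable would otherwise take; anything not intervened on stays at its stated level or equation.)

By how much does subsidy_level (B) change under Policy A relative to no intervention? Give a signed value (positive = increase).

-782

Baseline:
  H = 53
  R = 23
  X = 7 + 6·53 + 23 = 348
  B = 118 + 4·23 − 2·348 = -486
Policy A (R − 37, H + 59):
  H = 53 + 59 = 112
  R = 23 − 37 = -14
  X = 7 + 6·112 + (-14) = 665
  B = 118 + 4·(-14) − 2·665 = -1268
Change in B: -1268 − (-486) = -782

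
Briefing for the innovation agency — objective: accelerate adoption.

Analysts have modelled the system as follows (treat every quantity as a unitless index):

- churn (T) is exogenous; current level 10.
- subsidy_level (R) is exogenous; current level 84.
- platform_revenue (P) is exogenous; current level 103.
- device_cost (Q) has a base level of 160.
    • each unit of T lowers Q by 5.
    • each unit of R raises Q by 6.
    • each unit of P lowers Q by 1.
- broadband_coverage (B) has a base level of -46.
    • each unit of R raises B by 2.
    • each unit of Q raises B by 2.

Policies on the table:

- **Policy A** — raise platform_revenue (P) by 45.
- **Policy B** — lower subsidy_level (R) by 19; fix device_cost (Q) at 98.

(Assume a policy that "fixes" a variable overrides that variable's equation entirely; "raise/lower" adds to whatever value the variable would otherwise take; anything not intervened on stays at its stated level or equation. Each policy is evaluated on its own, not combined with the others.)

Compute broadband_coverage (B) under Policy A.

Policy A (P + 45):
  T = 10
  R = 84
  P = 103 + 45 = 148
  Q = 160 − 5·10 + 6·84 − 148 = 466
  B = -46 + 2·84 + 2·466 = 1054

1054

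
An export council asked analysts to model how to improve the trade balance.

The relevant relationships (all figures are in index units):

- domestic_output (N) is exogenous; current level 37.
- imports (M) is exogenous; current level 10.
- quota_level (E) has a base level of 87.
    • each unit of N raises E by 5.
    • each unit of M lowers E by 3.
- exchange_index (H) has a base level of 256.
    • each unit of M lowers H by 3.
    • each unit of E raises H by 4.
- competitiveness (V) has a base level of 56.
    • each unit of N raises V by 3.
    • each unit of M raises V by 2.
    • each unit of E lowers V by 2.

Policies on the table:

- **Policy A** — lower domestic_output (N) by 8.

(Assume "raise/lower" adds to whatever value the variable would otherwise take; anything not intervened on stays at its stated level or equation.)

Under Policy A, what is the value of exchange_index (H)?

Policy A (N − 8):
  N = 37 − 8 = 29
  M = 10
  E = 87 + 5·29 − 3·10 = 202
  H = 256 − 3·10 + 4·202 = 1034

1034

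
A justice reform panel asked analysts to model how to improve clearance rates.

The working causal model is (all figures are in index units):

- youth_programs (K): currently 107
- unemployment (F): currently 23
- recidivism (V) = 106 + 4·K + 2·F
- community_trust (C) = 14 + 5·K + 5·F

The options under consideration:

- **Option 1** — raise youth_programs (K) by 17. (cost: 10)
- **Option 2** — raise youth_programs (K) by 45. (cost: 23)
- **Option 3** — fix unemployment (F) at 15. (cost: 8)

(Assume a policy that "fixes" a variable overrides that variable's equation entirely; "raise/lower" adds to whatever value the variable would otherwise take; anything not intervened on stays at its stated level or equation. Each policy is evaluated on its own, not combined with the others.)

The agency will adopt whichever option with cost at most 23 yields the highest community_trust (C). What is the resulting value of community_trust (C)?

889

Option 1 (K + 17):
  K = 107 + 17 = 124
  F = 23
  C = 14 + 5·124 + 5·23 = 749
Option 2 (K + 45):
  K = 107 + 45 = 152
  F = 23
  C = 14 + 5·152 + 5·23 = 889
Option 3 (F := 15):
  K = 107
  F = 15
  C = 14 + 5·107 + 5·15 = 624
Comparing — Option 1: C=749, Option 2: C=889, Option 3: C=624. Highest is 889 (Option 2).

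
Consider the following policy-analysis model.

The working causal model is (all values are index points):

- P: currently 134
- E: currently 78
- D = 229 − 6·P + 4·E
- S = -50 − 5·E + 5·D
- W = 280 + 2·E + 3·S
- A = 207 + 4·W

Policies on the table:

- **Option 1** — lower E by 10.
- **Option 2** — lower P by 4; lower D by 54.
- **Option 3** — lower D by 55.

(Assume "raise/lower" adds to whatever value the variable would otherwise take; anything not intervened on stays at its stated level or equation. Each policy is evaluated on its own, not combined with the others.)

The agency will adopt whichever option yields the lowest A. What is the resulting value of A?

Option 1 (E − 10):
  P = 134
  E = 78 − 10 = 68
  D = 229 − 6·134 + 4·68 = -303
  S = -50 − 5·68 + 5·(-303) = -1905
  W = 280 + 2·68 + 3·(-1905) = -5299
  A = 207 + 4·(-5299) = -20989
Option 2 (P − 4, D − 54):
  P = 134 − 4 = 130
  E = 78
  D = 229 − 6·130 + 4·78 (−54 from intervention) = -293
  S = -50 − 5·78 + 5·(-293) = -1905
  W = 280 + 2·78 + 3·(-1905) = -5279
  A = 207 + 4·(-5279) = -20909
Option 3 (D − 55):
  P = 134
  E = 78
  D = 229 − 6·134 + 4·78 (−55 from intervention) = -318
  S = -50 − 5·78 + 5·(-318) = -2030
  W = 280 + 2·78 + 3·(-2030) = -5654
  A = 207 + 4·(-5654) = -22409
Comparing — Option 1: A=-20989, Option 2: A=-20909, Option 3: A=-22409. Lowest is -22409 (Option 3).

-22409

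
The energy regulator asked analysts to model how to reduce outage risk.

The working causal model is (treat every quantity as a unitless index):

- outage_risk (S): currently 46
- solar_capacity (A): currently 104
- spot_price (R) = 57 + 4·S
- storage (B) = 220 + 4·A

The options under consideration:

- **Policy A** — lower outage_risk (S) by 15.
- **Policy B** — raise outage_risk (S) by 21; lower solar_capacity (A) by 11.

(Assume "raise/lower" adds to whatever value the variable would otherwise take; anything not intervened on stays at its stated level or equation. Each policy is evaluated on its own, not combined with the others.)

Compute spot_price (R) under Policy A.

Policy A (S − 15):
  S = 46 − 15 = 31
  R = 57 + 4·31 = 181

181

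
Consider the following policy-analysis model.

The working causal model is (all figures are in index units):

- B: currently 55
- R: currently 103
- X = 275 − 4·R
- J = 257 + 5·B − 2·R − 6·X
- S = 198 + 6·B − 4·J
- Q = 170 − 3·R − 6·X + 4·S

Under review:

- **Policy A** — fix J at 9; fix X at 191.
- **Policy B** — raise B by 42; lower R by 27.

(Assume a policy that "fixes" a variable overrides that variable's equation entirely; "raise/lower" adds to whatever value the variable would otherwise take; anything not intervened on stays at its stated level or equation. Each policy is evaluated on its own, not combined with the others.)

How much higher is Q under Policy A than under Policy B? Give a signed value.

9671

Policy A (J := 9, X := 191):
  B = 55
  R = 103
  X = 191
  J = 9
  S = 198 + 6·55 − 4·9 = 492
  Q = 170 − 3·103 − 6·191 + 4·492 = 683
Policy B (B + 42, R − 27):
  B = 55 + 42 = 97
  R = 103 − 27 = 76
  X = 275 − 4·76 = -29
  J = 257 + 5·97 − 2·76 − 6·(-29) = 764
  S = 198 + 6·97 − 4·764 = -2276
  Q = 170 − 3·76 − 6·(-29) + 4·(-2276) = -8988
Q: 683 − (-8988) = 9671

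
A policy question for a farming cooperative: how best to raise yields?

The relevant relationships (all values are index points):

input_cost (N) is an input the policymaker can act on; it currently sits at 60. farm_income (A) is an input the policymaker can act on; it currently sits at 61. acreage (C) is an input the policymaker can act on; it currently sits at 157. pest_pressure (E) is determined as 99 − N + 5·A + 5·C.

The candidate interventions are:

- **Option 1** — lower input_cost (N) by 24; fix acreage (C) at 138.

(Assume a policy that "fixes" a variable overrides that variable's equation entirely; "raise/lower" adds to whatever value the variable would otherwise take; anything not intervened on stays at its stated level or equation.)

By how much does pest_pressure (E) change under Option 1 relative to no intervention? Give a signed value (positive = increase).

Baseline:
  N = 60
  A = 61
  C = 157
  E = 99 − 60 + 5·61 + 5·157 = 1129
Option 1 (N − 24, C := 138):
  N = 60 − 24 = 36
  A = 61
  C = 138
  E = 99 − 36 + 5·61 + 5·138 = 1058
Change in E: 1058 − 1129 = -71

-71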